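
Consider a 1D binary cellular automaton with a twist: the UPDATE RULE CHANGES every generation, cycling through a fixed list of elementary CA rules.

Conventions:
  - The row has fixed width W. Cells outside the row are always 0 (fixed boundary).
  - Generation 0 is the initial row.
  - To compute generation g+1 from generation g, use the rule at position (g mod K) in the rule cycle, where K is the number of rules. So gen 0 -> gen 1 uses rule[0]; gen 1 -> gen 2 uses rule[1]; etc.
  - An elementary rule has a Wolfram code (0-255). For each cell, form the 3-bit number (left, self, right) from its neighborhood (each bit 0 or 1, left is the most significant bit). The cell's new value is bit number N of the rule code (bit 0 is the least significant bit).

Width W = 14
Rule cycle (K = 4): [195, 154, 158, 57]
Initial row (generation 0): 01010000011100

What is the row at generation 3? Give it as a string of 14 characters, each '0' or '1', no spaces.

Answer: 11111110111100

Derivation:
Gen 0: 01010000011100
Gen 1 (rule 195): 10000111101101
Gen 2 (rule 154): 01001111001000
Gen 3 (rule 158): 11111110111100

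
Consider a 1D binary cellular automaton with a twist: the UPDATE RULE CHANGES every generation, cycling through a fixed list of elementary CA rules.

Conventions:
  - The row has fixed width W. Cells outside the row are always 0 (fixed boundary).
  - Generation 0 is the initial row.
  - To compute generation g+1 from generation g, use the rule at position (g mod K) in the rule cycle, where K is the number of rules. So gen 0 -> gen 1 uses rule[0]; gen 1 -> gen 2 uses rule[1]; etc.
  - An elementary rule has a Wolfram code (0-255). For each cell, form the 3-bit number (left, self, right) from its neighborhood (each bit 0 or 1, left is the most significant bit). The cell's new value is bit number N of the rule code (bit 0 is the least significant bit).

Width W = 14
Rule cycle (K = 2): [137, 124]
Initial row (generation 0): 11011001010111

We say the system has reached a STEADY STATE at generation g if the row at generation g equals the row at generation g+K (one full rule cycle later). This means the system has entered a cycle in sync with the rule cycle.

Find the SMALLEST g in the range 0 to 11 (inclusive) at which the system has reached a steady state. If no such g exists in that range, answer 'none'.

Gen 0: 11011001010111
Gen 1 (rule 137): 10010000000110
Gen 2 (rule 124): 11011000000111
Gen 3 (rule 137): 10010011110110
Gen 4 (rule 124): 11011010011111
Gen 5 (rule 137): 10010000011110
Gen 6 (rule 124): 11011000010011
Gen 7 (rule 137): 10010011000010
Gen 8 (rule 124): 11011011100011
Gen 9 (rule 137): 10010011001010
Gen 10 (rule 124): 11011011101111
Gen 11 (rule 137): 10010011001110
Gen 12 (rule 124): 11011011101011
Gen 13 (rule 137): 10010011000010

Answer: none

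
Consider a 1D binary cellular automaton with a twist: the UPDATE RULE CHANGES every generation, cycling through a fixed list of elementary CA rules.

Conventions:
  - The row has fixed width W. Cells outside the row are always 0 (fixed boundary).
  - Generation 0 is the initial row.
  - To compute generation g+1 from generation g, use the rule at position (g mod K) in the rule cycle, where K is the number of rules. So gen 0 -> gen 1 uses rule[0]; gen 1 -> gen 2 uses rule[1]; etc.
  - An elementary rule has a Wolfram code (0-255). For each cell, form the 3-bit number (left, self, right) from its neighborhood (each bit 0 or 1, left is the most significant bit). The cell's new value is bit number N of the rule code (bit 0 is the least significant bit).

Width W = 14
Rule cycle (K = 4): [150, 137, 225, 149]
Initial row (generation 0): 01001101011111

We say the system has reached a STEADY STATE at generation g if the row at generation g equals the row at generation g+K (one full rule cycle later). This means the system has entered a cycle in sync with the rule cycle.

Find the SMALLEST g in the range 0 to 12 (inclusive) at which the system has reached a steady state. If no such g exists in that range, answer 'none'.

Gen 0: 01001101011111
Gen 1 (rule 150): 11110001001110
Gen 2 (rule 137): 11100100001100
Gen 3 (rule 225): 01100001100101
Gen 4 (rule 149): 00011100010101
Gen 5 (rule 150): 00101010110101
Gen 6 (rule 137): 10000000100000
Gen 7 (rule 225): 00111110001111
Gen 8 (rule 149): 10011101100110
Gen 9 (rule 150): 11101000011001
Gen 10 (rule 137): 11000011010000
Gen 11 (rule 225): 01011001100111
Gen 12 (rule 149): 01000100010010
Gen 13 (rule 150): 11101110111111
Gen 14 (rule 137): 11001100111110
Gen 15 (rule 225): 01000100011110
Gen 16 (rule 149): 01110111001101

Answer: none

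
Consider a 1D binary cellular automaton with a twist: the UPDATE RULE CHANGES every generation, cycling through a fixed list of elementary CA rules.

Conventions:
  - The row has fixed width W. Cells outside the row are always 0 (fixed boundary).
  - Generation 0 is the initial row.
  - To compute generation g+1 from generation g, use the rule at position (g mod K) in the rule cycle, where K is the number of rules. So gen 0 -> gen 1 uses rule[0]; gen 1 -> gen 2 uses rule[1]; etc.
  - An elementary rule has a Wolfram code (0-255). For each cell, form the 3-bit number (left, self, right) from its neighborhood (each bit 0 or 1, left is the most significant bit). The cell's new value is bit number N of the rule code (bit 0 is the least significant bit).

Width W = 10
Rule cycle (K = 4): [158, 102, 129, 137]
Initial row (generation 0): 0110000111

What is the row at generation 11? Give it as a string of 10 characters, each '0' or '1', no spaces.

Answer: 0000100000

Derivation:
Gen 0: 0110000111
Gen 1 (rule 158): 1101001110
Gen 2 (rule 102): 0111010010
Gen 3 (rule 129): 0010000000
Gen 4 (rule 137): 1000111111
Gen 5 (rule 158): 1101111110
Gen 6 (rule 102): 0110000010
Gen 7 (rule 129): 0000111000
Gen 8 (rule 137): 1110110011
Gen 9 (rule 158): 1100101110
Gen 10 (rule 102): 0101110010
Gen 11 (rule 129): 0000100000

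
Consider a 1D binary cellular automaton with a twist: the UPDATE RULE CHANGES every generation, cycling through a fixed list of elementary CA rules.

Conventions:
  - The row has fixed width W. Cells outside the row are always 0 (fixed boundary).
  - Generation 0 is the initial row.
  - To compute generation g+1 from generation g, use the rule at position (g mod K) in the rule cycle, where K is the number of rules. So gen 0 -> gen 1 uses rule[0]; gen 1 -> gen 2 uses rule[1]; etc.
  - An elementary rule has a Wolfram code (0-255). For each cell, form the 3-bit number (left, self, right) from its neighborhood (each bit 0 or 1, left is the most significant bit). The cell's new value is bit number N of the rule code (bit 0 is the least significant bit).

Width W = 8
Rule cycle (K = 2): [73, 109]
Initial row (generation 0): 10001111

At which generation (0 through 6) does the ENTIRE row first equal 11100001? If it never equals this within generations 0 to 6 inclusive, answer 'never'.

Gen 0: 10001111
Gen 1 (rule 73): 00101001
Gen 2 (rule 109): 10111001
Gen 3 (rule 73): 00101000
Gen 4 (rule 109): 10111011
Gen 5 (rule 73): 00101011
Gen 6 (rule 109): 10111111

Answer: never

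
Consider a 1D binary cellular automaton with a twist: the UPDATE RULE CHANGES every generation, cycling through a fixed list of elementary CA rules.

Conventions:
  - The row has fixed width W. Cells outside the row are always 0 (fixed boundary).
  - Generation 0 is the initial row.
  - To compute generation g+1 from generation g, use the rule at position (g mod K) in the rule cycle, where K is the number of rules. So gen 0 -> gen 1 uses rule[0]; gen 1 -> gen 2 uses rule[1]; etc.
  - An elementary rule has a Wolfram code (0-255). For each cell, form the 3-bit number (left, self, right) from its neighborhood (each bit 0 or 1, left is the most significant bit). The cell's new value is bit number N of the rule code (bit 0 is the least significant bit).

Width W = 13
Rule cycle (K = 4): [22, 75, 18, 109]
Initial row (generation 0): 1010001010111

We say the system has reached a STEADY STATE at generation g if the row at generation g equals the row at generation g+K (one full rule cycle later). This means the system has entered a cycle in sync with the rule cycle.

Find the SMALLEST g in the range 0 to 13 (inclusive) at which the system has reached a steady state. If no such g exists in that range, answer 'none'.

Gen 0: 1010001010111
Gen 1 (rule 22): 1011011010000
Gen 2 (rule 75): 0011011000111
Gen 3 (rule 18): 0100000101000
Gen 4 (rule 109): 0101110111011
Gen 5 (rule 22): 1100000000000
Gen 6 (rule 75): 1101111111111
Gen 7 (rule 18): 0000000000000
Gen 8 (rule 109): 1111111111111
Gen 9 (rule 22): 0000000000000
Gen 10 (rule 75): 1111111111111
Gen 11 (rule 18): 0000000000000
Gen 12 (rule 109): 1111111111111
Gen 13 (rule 22): 0000000000000
Gen 14 (rule 75): 1111111111111
Gen 15 (rule 18): 0000000000000
Gen 16 (rule 109): 1111111111111
Gen 17 (rule 22): 0000000000000

Answer: 7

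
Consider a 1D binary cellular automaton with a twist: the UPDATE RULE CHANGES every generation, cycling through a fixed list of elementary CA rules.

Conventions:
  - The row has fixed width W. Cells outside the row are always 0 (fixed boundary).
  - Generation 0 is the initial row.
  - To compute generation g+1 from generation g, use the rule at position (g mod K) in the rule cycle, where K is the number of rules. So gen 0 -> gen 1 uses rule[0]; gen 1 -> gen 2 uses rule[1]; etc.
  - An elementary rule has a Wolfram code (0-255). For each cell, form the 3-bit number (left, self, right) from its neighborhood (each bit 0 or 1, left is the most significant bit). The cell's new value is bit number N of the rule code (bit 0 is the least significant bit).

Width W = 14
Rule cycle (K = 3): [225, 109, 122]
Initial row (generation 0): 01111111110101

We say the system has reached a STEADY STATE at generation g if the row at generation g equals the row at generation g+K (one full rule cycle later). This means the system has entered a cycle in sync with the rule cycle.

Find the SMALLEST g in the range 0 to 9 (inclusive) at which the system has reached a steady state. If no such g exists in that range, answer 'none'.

Answer: none

Derivation:
Gen 0: 01111111110101
Gen 1 (rule 225): 00111111111010
Gen 2 (rule 109): 10100000001110
Gen 3 (rule 122): 01010000011011
Gen 4 (rule 225): 00100111001101
Gen 5 (rule 109): 10100101001111
Gen 6 (rule 122): 01011010111001
Gen 7 (rule 225): 00101101011000
Gen 8 (rule 109): 10111111111011
Gen 9 (rule 122): 01100000001111
Gen 10 (rule 225): 00101111100111
Gen 11 (rule 109): 10111000100101
Gen 12 (rule 122): 01101101011010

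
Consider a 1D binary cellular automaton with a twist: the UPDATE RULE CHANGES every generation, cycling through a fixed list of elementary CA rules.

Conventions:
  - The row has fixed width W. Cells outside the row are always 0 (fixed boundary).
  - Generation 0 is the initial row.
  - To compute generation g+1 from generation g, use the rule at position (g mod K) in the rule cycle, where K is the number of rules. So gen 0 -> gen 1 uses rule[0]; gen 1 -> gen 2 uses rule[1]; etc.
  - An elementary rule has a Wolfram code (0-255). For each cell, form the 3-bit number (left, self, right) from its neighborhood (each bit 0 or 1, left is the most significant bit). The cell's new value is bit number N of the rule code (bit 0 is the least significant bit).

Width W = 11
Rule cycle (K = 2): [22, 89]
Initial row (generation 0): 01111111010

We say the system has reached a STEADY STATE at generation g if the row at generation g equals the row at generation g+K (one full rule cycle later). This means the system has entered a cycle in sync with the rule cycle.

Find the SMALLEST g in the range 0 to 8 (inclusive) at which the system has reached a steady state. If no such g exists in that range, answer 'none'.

Gen 0: 01111111010
Gen 1 (rule 22): 10000000011
Gen 2 (rule 89): 01111111011
Gen 3 (rule 22): 10000000000
Gen 4 (rule 89): 01111111111
Gen 5 (rule 22): 10000000000
Gen 6 (rule 89): 01111111111
Gen 7 (rule 22): 10000000000
Gen 8 (rule 89): 01111111111
Gen 9 (rule 22): 10000000000
Gen 10 (rule 89): 01111111111

Answer: 3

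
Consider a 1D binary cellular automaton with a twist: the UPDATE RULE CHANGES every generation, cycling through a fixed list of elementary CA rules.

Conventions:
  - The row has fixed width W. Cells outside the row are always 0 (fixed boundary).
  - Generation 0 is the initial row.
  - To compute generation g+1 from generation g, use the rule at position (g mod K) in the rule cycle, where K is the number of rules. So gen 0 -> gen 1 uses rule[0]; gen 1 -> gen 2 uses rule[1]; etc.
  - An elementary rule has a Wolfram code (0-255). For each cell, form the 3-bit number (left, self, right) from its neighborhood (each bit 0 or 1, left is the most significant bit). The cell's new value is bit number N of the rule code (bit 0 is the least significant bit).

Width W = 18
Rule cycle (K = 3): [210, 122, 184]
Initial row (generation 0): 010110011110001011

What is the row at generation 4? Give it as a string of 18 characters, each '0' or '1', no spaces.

Gen 0: 010110011110001011
Gen 1 (rule 210): 100011101111010001
Gen 2 (rule 122): 010110111001101010
Gen 3 (rule 184): 001101110101010101
Gen 4 (rule 210): 010100110000000000

Answer: 010100110000000000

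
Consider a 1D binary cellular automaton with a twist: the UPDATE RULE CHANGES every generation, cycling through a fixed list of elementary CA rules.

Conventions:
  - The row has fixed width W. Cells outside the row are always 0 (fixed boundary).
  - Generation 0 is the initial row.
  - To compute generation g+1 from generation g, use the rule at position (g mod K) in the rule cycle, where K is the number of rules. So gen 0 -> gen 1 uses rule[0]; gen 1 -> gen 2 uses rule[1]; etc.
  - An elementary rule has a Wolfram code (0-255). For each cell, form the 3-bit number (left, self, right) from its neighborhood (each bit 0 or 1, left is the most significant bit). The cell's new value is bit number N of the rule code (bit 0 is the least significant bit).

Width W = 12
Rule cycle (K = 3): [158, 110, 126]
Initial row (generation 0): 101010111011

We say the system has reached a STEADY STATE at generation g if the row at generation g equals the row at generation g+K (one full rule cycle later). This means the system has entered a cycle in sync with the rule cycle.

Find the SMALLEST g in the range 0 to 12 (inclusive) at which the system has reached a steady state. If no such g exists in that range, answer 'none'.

Gen 0: 101010111011
Gen 1 (rule 158): 101010110010
Gen 2 (rule 110): 111111110110
Gen 3 (rule 126): 100000011111
Gen 4 (rule 158): 110000111110
Gen 5 (rule 110): 110001100010
Gen 6 (rule 126): 111011110111
Gen 7 (rule 158): 110011100110
Gen 8 (rule 110): 110110101110
Gen 9 (rule 126): 111111111011
Gen 10 (rule 158): 111111110010
Gen 11 (rule 110): 100000010110
Gen 12 (rule 126): 110000111111
Gen 13 (rule 158): 101001111110
Gen 14 (rule 110): 111011000010
Gen 15 (rule 126): 101111100111

Answer: none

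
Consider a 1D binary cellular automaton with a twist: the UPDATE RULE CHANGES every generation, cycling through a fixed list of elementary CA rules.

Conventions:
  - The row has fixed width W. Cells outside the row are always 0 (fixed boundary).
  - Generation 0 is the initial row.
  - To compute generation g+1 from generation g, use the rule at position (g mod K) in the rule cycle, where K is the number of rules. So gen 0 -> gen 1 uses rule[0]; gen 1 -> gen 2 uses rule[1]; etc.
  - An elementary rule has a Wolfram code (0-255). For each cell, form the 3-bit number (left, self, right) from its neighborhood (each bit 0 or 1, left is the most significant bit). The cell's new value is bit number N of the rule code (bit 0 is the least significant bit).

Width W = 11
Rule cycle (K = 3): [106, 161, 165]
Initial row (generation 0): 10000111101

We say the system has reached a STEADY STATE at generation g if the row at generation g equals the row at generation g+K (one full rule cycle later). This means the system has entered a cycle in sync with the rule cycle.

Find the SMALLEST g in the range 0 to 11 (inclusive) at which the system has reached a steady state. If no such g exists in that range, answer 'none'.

Answer: 11

Derivation:
Gen 0: 10000111101
Gen 1 (rule 106): 00001100110
Gen 2 (rule 161): 11100000000
Gen 3 (rule 165): 01001111111
Gen 4 (rule 106): 10011000001
Gen 5 (rule 161): 00000011100
Gen 6 (rule 165): 11111001001
Gen 7 (rule 106): 10001010010
Gen 8 (rule 161): 00100100000
Gen 9 (rule 165): 10100101111
Gen 10 (rule 106): 01001011001
Gen 11 (rule 161): 00000100000
Gen 12 (rule 165): 11110101111
Gen 13 (rule 106): 10011011001
Gen 14 (rule 161): 00000100000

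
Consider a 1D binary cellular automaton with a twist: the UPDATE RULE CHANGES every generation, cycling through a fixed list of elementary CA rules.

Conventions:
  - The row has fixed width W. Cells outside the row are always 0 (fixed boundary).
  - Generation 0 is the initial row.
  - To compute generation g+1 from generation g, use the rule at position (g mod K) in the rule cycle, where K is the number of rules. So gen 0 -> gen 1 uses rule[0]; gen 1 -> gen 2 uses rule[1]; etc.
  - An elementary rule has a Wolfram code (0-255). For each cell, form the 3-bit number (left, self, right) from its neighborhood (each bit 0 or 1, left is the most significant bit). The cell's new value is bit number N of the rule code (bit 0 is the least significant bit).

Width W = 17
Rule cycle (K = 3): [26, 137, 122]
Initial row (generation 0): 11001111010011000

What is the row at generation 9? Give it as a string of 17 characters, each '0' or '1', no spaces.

Answer: 01011110001101100

Derivation:
Gen 0: 11001111010011000
Gen 1 (rule 26): 10111000001110100
Gen 2 (rule 137): 00110011101100001
Gen 3 (rule 122): 01111110111110010
Gen 4 (rule 26): 11000000100001101
Gen 5 (rule 137): 10011110001101000
Gen 6 (rule 122): 01110011011110100
Gen 7 (rule 26): 11001110010000010
Gen 8 (rule 137): 10001100000111000
Gen 9 (rule 122): 01011110001101100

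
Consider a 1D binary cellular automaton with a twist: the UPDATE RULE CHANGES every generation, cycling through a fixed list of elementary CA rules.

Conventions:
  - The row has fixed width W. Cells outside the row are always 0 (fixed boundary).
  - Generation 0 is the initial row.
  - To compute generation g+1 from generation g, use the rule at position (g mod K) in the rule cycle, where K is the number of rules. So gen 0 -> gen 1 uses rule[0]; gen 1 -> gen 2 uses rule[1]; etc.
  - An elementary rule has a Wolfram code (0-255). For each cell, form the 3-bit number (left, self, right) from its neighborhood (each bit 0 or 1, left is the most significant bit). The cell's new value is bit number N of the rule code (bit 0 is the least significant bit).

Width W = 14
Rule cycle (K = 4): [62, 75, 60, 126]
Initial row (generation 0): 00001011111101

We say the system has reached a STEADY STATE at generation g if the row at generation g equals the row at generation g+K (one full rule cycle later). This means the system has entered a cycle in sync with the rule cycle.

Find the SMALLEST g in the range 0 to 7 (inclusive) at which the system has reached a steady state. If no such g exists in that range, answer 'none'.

Gen 0: 00001011111101
Gen 1 (rule 62): 00011110000011
Gen 2 (rule 75): 11110010111111
Gen 3 (rule 60): 10001011100000
Gen 4 (rule 126): 11011110110000
Gen 5 (rule 62): 10110001101000
Gen 6 (rule 75): 00110111100011
Gen 7 (rule 60): 00101100010010
Gen 8 (rule 126): 01111110111111
Gen 9 (rule 62): 11000001100000
Gen 10 (rule 75): 11011111101111
Gen 11 (rule 60): 10110000011000

Answer: none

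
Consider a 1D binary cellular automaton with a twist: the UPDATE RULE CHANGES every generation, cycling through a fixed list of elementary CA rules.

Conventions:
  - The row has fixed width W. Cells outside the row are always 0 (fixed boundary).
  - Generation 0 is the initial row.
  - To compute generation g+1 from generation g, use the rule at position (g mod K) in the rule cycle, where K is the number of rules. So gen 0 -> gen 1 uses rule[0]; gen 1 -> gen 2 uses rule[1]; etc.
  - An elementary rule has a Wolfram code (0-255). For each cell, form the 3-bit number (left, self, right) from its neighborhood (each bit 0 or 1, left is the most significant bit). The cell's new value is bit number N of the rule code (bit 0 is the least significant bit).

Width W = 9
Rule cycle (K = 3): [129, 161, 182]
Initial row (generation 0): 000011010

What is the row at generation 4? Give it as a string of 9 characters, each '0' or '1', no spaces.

Answer: 011000100

Derivation:
Gen 0: 000011010
Gen 1 (rule 129): 111000000
Gen 2 (rule 161): 010011111
Gen 3 (rule 182): 111101110
Gen 4 (rule 129): 011000100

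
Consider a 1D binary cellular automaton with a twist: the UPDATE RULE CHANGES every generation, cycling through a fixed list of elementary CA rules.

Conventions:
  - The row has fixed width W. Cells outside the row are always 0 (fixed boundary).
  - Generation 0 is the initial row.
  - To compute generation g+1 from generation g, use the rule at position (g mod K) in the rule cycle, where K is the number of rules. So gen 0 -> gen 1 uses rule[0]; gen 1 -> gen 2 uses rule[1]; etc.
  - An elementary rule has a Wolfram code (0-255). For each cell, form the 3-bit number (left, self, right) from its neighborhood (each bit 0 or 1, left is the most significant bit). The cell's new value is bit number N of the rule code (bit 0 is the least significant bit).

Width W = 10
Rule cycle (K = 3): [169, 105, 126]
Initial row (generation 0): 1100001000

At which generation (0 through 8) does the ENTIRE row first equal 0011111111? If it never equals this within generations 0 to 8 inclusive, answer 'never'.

Gen 0: 1100001000
Gen 1 (rule 169): 1001100011
Gen 2 (rule 105): 0001101011
Gen 3 (rule 126): 0011111111
Gen 4 (rule 169): 1011111110
Gen 5 (rule 105): 0110000010
Gen 6 (rule 126): 1111000111
Gen 7 (rule 169): 1110010110
Gen 8 (rule 105): 1010001110

Answer: 3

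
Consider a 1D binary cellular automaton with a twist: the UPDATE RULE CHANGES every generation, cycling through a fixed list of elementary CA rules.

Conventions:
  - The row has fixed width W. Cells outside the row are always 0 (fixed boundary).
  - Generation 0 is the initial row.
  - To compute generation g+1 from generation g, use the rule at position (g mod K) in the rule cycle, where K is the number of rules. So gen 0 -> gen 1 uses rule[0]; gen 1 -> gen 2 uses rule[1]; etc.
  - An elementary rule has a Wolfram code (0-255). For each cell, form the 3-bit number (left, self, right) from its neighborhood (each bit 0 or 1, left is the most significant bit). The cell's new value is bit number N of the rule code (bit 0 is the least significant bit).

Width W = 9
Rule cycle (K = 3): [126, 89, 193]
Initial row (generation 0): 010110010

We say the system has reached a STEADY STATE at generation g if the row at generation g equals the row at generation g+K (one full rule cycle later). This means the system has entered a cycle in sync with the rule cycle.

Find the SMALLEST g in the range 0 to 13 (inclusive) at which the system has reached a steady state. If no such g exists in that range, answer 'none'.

Gen 0: 010110010
Gen 1 (rule 126): 111111111
Gen 2 (rule 89): 100000001
Gen 3 (rule 193): 001111100
Gen 4 (rule 126): 011000110
Gen 5 (rule 89): 011110111
Gen 6 (rule 193): 001110011
Gen 7 (rule 126): 011011111
Gen 8 (rule 89): 011010001
Gen 9 (rule 193): 001000100
Gen 10 (rule 126): 011101110
Gen 11 (rule 89): 010101011
Gen 12 (rule 193): 000000001
Gen 13 (rule 126): 000000011
Gen 14 (rule 89): 111111011
Gen 15 (rule 193): 011111001
Gen 16 (rule 126): 110001111

Answer: none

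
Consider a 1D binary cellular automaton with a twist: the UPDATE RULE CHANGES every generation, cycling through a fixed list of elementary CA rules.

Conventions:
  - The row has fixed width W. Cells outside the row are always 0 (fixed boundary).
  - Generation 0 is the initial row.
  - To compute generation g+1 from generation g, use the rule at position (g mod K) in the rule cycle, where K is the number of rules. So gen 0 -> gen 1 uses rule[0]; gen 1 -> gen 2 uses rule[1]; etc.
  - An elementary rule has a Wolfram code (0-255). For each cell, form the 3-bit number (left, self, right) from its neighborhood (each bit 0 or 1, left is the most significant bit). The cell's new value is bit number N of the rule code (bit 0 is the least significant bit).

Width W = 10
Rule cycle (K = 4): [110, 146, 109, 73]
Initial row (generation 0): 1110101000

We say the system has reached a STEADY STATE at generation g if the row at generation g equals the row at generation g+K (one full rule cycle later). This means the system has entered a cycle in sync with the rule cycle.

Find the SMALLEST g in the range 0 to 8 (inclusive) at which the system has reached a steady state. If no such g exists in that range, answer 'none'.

Gen 0: 1110101000
Gen 1 (rule 110): 1011111000
Gen 2 (rule 146): 0001110100
Gen 3 (rule 109): 1101011101
Gen 4 (rule 73): 1100010100
Gen 5 (rule 110): 1100111100
Gen 6 (rule 146): 0011011010
Gen 7 (rule 109): 1011111110
Gen 8 (rule 73): 0010000010
Gen 9 (rule 110): 0110000110
Gen 10 (rule 146): 1001001001
Gen 11 (rule 109): 1001001001
Gen 12 (rule 73): 0000000000

Answer: none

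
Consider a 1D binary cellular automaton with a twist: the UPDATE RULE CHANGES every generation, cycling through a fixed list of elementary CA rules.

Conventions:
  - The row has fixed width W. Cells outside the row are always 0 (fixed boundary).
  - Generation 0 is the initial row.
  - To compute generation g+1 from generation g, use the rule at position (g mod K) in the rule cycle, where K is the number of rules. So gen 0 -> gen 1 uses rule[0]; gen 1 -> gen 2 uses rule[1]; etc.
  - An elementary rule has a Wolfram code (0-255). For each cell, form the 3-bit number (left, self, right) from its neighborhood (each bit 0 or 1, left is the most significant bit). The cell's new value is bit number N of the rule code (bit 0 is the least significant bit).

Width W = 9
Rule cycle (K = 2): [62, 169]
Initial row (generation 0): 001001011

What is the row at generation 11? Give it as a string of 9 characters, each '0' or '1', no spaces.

Answer: 100110001

Derivation:
Gen 0: 001001011
Gen 1 (rule 62): 011111110
Gen 2 (rule 169): 011111100
Gen 3 (rule 62): 110000010
Gen 4 (rule 169): 100111000
Gen 5 (rule 62): 111100100
Gen 6 (rule 169): 111000001
Gen 7 (rule 62): 100100011
Gen 8 (rule 169): 000001010
Gen 9 (rule 62): 000011111
Gen 10 (rule 169): 111011110
Gen 11 (rule 62): 100110001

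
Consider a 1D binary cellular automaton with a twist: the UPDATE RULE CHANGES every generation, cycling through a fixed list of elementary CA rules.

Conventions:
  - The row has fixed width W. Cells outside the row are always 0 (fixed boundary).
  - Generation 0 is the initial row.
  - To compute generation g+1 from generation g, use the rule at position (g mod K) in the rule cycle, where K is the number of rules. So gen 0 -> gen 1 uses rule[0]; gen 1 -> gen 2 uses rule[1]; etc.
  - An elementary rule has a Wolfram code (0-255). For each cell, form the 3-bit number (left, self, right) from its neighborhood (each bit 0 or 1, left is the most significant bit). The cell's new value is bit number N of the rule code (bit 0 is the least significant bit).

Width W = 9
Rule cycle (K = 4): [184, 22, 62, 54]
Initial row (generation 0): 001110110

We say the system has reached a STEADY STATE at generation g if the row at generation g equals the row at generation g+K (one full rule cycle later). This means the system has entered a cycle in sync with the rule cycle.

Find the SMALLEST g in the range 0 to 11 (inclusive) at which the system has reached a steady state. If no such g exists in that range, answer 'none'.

Answer: none

Derivation:
Gen 0: 001110110
Gen 1 (rule 184): 001101101
Gen 2 (rule 22): 010000001
Gen 3 (rule 62): 111000011
Gen 4 (rule 54): 000100100
Gen 5 (rule 184): 000010010
Gen 6 (rule 22): 000111111
Gen 7 (rule 62): 001100000
Gen 8 (rule 54): 010010000
Gen 9 (rule 184): 001001000
Gen 10 (rule 22): 011111100
Gen 11 (rule 62): 110000010
Gen 12 (rule 54): 001000111
Gen 13 (rule 184): 000100110
Gen 14 (rule 22): 001111001
Gen 15 (rule 62): 011000111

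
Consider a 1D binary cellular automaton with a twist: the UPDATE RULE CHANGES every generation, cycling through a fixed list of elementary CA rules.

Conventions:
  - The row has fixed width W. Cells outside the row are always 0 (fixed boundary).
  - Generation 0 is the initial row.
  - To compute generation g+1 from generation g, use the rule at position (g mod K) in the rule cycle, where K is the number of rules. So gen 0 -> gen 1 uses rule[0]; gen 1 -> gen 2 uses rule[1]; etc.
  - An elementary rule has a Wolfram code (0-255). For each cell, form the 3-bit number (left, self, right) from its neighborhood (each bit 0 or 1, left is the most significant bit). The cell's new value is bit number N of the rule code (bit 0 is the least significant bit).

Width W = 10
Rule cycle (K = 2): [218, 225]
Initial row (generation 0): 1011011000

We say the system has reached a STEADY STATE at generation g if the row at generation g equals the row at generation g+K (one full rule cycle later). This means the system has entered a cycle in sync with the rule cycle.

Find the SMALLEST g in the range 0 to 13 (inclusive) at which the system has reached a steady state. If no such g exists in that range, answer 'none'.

Gen 0: 1011011000
Gen 1 (rule 218): 0011011100
Gen 2 (rule 225): 1001101101
Gen 3 (rule 218): 0111101100
Gen 4 (rule 225): 0011110101
Gen 5 (rule 218): 0111110000
Gen 6 (rule 225): 0011110111
Gen 7 (rule 218): 0111110111
Gen 8 (rule 225): 0011111011
Gen 9 (rule 218): 0111111011
Gen 10 (rule 225): 0011111101
Gen 11 (rule 218): 0111111100
Gen 12 (rule 225): 0011111101
Gen 13 (rule 218): 0111111100
Gen 14 (rule 225): 0011111101
Gen 15 (rule 218): 0111111100

Answer: 10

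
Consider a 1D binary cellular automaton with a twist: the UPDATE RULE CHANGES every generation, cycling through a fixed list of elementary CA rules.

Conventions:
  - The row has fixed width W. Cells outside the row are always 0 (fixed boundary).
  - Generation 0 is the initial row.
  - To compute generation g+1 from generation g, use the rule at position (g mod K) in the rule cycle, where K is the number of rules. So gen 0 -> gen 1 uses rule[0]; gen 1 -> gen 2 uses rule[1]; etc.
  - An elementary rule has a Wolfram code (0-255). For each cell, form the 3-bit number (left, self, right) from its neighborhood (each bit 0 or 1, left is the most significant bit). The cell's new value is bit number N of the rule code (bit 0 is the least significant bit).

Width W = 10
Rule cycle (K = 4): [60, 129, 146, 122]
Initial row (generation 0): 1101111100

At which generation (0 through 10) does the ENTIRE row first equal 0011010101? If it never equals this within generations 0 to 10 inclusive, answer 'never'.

Answer: 7

Derivation:
Gen 0: 1101111100
Gen 1 (rule 60): 1011000010
Gen 2 (rule 129): 0000011000
Gen 3 (rule 146): 0000100100
Gen 4 (rule 122): 0001011010
Gen 5 (rule 60): 0001110111
Gen 6 (rule 129): 1100100010
Gen 7 (rule 146): 0011010101
Gen 8 (rule 122): 0111101010
Gen 9 (rule 60): 0100011111
Gen 10 (rule 129): 0001001110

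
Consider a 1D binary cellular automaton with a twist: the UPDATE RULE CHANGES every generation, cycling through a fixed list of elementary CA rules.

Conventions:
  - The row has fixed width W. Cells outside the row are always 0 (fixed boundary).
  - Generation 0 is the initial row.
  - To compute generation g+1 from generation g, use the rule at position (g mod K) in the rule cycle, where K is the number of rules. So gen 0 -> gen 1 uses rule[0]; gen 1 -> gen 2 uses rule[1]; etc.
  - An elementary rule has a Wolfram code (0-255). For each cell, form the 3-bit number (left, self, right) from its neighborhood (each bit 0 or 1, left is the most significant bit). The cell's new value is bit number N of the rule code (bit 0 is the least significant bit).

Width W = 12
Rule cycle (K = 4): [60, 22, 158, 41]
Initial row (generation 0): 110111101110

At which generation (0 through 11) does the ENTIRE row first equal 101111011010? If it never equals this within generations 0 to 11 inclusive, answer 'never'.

Gen 0: 110111101110
Gen 1 (rule 60): 101100011001
Gen 2 (rule 22): 100010100111
Gen 3 (rule 158): 110110111110
Gen 4 (rule 41): 101101100000
Gen 5 (rule 60): 111011010000
Gen 6 (rule 22): 000000011000
Gen 7 (rule 158): 000000110100
Gen 8 (rule 41): 111110101001
Gen 9 (rule 60): 100001111101
Gen 10 (rule 22): 110010000001
Gen 11 (rule 158): 101111000011

Answer: never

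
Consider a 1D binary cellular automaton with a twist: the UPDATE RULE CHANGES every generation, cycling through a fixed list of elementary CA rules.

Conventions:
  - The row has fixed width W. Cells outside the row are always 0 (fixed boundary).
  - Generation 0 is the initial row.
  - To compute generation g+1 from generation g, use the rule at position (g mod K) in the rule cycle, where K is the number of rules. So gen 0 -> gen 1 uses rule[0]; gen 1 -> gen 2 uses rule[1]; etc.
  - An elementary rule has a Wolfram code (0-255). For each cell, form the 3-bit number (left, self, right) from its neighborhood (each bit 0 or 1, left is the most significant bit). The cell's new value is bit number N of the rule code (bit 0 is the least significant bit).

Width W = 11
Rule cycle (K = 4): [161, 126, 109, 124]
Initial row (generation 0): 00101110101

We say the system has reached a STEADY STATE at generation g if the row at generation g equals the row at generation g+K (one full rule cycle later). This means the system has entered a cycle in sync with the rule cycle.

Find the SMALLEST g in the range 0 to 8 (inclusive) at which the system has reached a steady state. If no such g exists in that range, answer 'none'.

Gen 0: 00101110101
Gen 1 (rule 161): 10010101010
Gen 2 (rule 126): 11111111111
Gen 3 (rule 109): 10000000001
Gen 4 (rule 124): 11000000001
Gen 5 (rule 161): 00011111100
Gen 6 (rule 126): 00110000110
Gen 7 (rule 109): 10110110110
Gen 8 (rule 124): 11111111111
Gen 9 (rule 161): 01111111110
Gen 10 (rule 126): 11000000011
Gen 11 (rule 109): 11011111011
Gen 12 (rule 124): 11110001111

Answer: none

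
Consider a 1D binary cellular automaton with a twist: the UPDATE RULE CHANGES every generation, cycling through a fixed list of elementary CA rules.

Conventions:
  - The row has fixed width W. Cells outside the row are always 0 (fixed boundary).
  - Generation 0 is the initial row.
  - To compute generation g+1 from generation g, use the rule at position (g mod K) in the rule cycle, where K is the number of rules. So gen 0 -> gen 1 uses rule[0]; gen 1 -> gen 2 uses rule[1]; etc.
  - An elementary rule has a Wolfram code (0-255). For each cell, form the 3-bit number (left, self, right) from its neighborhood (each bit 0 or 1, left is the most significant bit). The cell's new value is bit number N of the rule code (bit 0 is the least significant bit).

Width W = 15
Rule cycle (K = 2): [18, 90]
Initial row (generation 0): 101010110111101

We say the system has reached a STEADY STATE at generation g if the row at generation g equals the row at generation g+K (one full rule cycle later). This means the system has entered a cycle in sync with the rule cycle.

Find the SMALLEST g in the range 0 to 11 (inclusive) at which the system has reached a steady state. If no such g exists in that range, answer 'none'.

Answer: 1

Derivation:
Gen 0: 101010110111101
Gen 1 (rule 18): 000000000000000
Gen 2 (rule 90): 000000000000000
Gen 3 (rule 18): 000000000000000
Gen 4 (rule 90): 000000000000000
Gen 5 (rule 18): 000000000000000
Gen 6 (rule 90): 000000000000000
Gen 7 (rule 18): 000000000000000
Gen 8 (rule 90): 000000000000000
Gen 9 (rule 18): 000000000000000
Gen 10 (rule 90): 000000000000000
Gen 11 (rule 18): 000000000000000
Gen 12 (rule 90): 000000000000000
Gen 13 (rule 18): 000000000000000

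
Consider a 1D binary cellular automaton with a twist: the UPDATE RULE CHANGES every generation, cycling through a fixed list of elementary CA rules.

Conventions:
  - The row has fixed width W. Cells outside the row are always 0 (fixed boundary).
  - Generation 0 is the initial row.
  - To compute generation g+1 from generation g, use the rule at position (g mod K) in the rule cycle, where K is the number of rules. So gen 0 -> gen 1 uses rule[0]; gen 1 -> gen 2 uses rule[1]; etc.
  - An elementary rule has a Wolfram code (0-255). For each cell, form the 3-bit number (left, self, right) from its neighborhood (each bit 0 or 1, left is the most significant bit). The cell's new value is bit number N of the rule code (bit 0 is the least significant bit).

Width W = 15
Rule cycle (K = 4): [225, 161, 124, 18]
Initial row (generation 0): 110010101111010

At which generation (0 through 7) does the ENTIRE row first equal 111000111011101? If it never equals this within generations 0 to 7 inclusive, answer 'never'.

Gen 0: 110010101111010
Gen 1 (rule 225): 010001010111100
Gen 2 (rule 161): 000100101011001
Gen 3 (rule 124): 000110111111101
Gen 4 (rule 18): 001000000000000
Gen 5 (rule 225): 100011111111111
Gen 6 (rule 161): 001001111111110
Gen 7 (rule 124): 001101000000011

Answer: never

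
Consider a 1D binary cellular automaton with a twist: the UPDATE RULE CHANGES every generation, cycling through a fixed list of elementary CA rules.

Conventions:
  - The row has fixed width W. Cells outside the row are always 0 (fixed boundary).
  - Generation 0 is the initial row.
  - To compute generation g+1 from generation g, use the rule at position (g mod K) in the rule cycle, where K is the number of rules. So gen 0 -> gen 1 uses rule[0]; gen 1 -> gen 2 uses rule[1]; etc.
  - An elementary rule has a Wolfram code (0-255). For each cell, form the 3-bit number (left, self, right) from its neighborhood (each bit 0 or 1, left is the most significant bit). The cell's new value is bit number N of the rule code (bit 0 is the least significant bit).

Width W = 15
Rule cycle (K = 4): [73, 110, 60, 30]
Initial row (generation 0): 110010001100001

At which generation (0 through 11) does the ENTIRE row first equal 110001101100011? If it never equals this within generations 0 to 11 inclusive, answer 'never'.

Answer: 9

Derivation:
Gen 0: 110010001100001
Gen 1 (rule 73): 110000101101100
Gen 2 (rule 110): 110001111111100
Gen 3 (rule 60): 101001000000010
Gen 4 (rule 30): 101111100000111
Gen 5 (rule 73): 001000101110101
Gen 6 (rule 110): 011001111011111
Gen 7 (rule 60): 010101000110000
Gen 8 (rule 30): 110101101101000
Gen 9 (rule 73): 110001101100011
Gen 10 (rule 110): 110011111100111
Gen 11 (rule 60): 101010000010100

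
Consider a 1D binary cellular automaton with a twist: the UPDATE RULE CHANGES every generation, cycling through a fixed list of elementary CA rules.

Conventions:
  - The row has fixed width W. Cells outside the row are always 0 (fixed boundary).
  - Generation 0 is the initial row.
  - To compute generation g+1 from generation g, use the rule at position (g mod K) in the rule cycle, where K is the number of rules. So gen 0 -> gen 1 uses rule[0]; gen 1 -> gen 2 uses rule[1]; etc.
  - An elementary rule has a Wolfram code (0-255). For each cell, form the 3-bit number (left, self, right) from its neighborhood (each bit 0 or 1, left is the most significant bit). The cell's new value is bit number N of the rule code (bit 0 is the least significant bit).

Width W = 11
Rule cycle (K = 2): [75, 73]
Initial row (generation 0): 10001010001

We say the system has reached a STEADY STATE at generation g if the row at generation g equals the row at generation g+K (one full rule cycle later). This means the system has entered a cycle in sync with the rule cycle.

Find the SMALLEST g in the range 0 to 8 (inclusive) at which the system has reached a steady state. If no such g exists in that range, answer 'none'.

Answer: 2

Derivation:
Gen 0: 10001010001
Gen 1 (rule 75): 00110000110
Gen 2 (rule 73): 10110110110
Gen 3 (rule 75): 00110110110
Gen 4 (rule 73): 10110110110
Gen 5 (rule 75): 00110110110
Gen 6 (rule 73): 10110110110
Gen 7 (rule 75): 00110110110
Gen 8 (rule 73): 10110110110
Gen 9 (rule 75): 00110110110
Gen 10 (rule 73): 10110110110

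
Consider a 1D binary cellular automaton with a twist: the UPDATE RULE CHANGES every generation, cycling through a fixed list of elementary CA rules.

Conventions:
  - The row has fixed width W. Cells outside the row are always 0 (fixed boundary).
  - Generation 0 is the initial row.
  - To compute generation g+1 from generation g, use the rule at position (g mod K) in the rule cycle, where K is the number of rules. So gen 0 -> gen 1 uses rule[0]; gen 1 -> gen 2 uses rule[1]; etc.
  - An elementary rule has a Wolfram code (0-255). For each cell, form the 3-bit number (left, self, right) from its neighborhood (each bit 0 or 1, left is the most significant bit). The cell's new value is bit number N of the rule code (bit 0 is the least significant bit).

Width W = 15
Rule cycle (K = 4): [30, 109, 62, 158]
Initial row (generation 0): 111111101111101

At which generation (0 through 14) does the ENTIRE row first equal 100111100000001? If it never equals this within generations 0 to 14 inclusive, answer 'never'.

Answer: 13

Derivation:
Gen 0: 111111101111101
Gen 1 (rule 30): 100000001000001
Gen 2 (rule 109): 101111101011101
Gen 3 (rule 62): 111000011110011
Gen 4 (rule 158): 110100111101110
Gen 5 (rule 30): 100111100001001
Gen 6 (rule 109): 100100101101001
Gen 7 (rule 62): 111111111011111
Gen 8 (rule 158): 111111110011110
Gen 9 (rule 30): 100000001110001
Gen 10 (rule 109): 101111101010101
Gen 11 (rule 62): 111000011111111
Gen 12 (rule 158): 110100111111110
Gen 13 (rule 30): 100111100000001
Gen 14 (rule 109): 100100101111101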